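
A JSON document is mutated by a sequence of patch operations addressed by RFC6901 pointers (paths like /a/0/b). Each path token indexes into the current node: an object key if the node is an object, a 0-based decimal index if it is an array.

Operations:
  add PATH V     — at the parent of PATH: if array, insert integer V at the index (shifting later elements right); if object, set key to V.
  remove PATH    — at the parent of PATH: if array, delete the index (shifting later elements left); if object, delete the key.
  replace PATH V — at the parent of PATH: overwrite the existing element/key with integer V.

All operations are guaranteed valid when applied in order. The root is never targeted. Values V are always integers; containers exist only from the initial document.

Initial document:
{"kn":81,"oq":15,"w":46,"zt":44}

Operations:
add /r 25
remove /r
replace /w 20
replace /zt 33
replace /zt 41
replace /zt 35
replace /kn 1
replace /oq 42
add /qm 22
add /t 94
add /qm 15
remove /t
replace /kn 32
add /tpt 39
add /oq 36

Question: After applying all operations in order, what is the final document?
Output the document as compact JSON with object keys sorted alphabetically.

Answer: {"kn":32,"oq":36,"qm":15,"tpt":39,"w":20,"zt":35}

Derivation:
After op 1 (add /r 25): {"kn":81,"oq":15,"r":25,"w":46,"zt":44}
After op 2 (remove /r): {"kn":81,"oq":15,"w":46,"zt":44}
After op 3 (replace /w 20): {"kn":81,"oq":15,"w":20,"zt":44}
After op 4 (replace /zt 33): {"kn":81,"oq":15,"w":20,"zt":33}
After op 5 (replace /zt 41): {"kn":81,"oq":15,"w":20,"zt":41}
After op 6 (replace /zt 35): {"kn":81,"oq":15,"w":20,"zt":35}
After op 7 (replace /kn 1): {"kn":1,"oq":15,"w":20,"zt":35}
After op 8 (replace /oq 42): {"kn":1,"oq":42,"w":20,"zt":35}
After op 9 (add /qm 22): {"kn":1,"oq":42,"qm":22,"w":20,"zt":35}
After op 10 (add /t 94): {"kn":1,"oq":42,"qm":22,"t":94,"w":20,"zt":35}
After op 11 (add /qm 15): {"kn":1,"oq":42,"qm":15,"t":94,"w":20,"zt":35}
After op 12 (remove /t): {"kn":1,"oq":42,"qm":15,"w":20,"zt":35}
After op 13 (replace /kn 32): {"kn":32,"oq":42,"qm":15,"w":20,"zt":35}
After op 14 (add /tpt 39): {"kn":32,"oq":42,"qm":15,"tpt":39,"w":20,"zt":35}
After op 15 (add /oq 36): {"kn":32,"oq":36,"qm":15,"tpt":39,"w":20,"zt":35}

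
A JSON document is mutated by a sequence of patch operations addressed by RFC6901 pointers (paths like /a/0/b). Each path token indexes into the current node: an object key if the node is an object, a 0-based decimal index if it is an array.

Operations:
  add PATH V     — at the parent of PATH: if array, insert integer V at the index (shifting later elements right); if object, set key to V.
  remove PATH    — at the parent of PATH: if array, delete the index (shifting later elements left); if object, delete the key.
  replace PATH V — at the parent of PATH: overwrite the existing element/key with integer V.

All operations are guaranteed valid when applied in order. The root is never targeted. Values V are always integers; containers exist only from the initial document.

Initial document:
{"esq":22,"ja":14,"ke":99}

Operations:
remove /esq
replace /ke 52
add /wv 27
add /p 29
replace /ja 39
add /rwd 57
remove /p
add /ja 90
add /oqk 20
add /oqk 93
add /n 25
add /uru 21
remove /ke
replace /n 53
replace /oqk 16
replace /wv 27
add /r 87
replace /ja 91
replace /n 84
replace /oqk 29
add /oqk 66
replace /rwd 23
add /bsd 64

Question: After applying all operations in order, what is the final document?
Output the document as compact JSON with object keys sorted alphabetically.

After op 1 (remove /esq): {"ja":14,"ke":99}
After op 2 (replace /ke 52): {"ja":14,"ke":52}
After op 3 (add /wv 27): {"ja":14,"ke":52,"wv":27}
After op 4 (add /p 29): {"ja":14,"ke":52,"p":29,"wv":27}
After op 5 (replace /ja 39): {"ja":39,"ke":52,"p":29,"wv":27}
After op 6 (add /rwd 57): {"ja":39,"ke":52,"p":29,"rwd":57,"wv":27}
After op 7 (remove /p): {"ja":39,"ke":52,"rwd":57,"wv":27}
After op 8 (add /ja 90): {"ja":90,"ke":52,"rwd":57,"wv":27}
After op 9 (add /oqk 20): {"ja":90,"ke":52,"oqk":20,"rwd":57,"wv":27}
After op 10 (add /oqk 93): {"ja":90,"ke":52,"oqk":93,"rwd":57,"wv":27}
After op 11 (add /n 25): {"ja":90,"ke":52,"n":25,"oqk":93,"rwd":57,"wv":27}
After op 12 (add /uru 21): {"ja":90,"ke":52,"n":25,"oqk":93,"rwd":57,"uru":21,"wv":27}
After op 13 (remove /ke): {"ja":90,"n":25,"oqk":93,"rwd":57,"uru":21,"wv":27}
After op 14 (replace /n 53): {"ja":90,"n":53,"oqk":93,"rwd":57,"uru":21,"wv":27}
After op 15 (replace /oqk 16): {"ja":90,"n":53,"oqk":16,"rwd":57,"uru":21,"wv":27}
After op 16 (replace /wv 27): {"ja":90,"n":53,"oqk":16,"rwd":57,"uru":21,"wv":27}
After op 17 (add /r 87): {"ja":90,"n":53,"oqk":16,"r":87,"rwd":57,"uru":21,"wv":27}
After op 18 (replace /ja 91): {"ja":91,"n":53,"oqk":16,"r":87,"rwd":57,"uru":21,"wv":27}
After op 19 (replace /n 84): {"ja":91,"n":84,"oqk":16,"r":87,"rwd":57,"uru":21,"wv":27}
After op 20 (replace /oqk 29): {"ja":91,"n":84,"oqk":29,"r":87,"rwd":57,"uru":21,"wv":27}
After op 21 (add /oqk 66): {"ja":91,"n":84,"oqk":66,"r":87,"rwd":57,"uru":21,"wv":27}
After op 22 (replace /rwd 23): {"ja":91,"n":84,"oqk":66,"r":87,"rwd":23,"uru":21,"wv":27}
After op 23 (add /bsd 64): {"bsd":64,"ja":91,"n":84,"oqk":66,"r":87,"rwd":23,"uru":21,"wv":27}

Answer: {"bsd":64,"ja":91,"n":84,"oqk":66,"r":87,"rwd":23,"uru":21,"wv":27}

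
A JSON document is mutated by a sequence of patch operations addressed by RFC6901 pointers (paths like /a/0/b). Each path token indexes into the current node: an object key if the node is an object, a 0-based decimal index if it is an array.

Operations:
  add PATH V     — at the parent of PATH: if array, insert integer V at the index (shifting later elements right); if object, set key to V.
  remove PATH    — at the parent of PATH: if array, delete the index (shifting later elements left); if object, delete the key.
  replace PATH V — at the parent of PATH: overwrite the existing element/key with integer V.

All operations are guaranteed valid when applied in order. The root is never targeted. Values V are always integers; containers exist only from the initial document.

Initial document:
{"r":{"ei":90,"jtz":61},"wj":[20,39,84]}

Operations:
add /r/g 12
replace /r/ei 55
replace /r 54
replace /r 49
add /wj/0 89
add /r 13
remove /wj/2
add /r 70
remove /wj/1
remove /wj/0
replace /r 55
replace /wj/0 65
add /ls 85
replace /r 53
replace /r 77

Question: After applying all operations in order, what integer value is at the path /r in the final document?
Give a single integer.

Answer: 77

Derivation:
After op 1 (add /r/g 12): {"r":{"ei":90,"g":12,"jtz":61},"wj":[20,39,84]}
After op 2 (replace /r/ei 55): {"r":{"ei":55,"g":12,"jtz":61},"wj":[20,39,84]}
After op 3 (replace /r 54): {"r":54,"wj":[20,39,84]}
After op 4 (replace /r 49): {"r":49,"wj":[20,39,84]}
After op 5 (add /wj/0 89): {"r":49,"wj":[89,20,39,84]}
After op 6 (add /r 13): {"r":13,"wj":[89,20,39,84]}
After op 7 (remove /wj/2): {"r":13,"wj":[89,20,84]}
After op 8 (add /r 70): {"r":70,"wj":[89,20,84]}
After op 9 (remove /wj/1): {"r":70,"wj":[89,84]}
After op 10 (remove /wj/0): {"r":70,"wj":[84]}
After op 11 (replace /r 55): {"r":55,"wj":[84]}
After op 12 (replace /wj/0 65): {"r":55,"wj":[65]}
After op 13 (add /ls 85): {"ls":85,"r":55,"wj":[65]}
After op 14 (replace /r 53): {"ls":85,"r":53,"wj":[65]}
After op 15 (replace /r 77): {"ls":85,"r":77,"wj":[65]}
Value at /r: 77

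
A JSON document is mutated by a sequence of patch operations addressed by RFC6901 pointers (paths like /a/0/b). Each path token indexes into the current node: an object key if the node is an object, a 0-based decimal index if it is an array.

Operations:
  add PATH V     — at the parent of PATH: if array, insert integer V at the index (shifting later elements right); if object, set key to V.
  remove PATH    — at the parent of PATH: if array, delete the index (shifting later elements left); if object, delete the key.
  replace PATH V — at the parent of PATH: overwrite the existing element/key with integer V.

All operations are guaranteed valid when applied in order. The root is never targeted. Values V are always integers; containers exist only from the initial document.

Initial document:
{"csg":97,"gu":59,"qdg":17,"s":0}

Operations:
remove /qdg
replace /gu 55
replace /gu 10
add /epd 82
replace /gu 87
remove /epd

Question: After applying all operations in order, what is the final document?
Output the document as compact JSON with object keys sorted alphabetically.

Answer: {"csg":97,"gu":87,"s":0}

Derivation:
After op 1 (remove /qdg): {"csg":97,"gu":59,"s":0}
After op 2 (replace /gu 55): {"csg":97,"gu":55,"s":0}
After op 3 (replace /gu 10): {"csg":97,"gu":10,"s":0}
After op 4 (add /epd 82): {"csg":97,"epd":82,"gu":10,"s":0}
After op 5 (replace /gu 87): {"csg":97,"epd":82,"gu":87,"s":0}
After op 6 (remove /epd): {"csg":97,"gu":87,"s":0}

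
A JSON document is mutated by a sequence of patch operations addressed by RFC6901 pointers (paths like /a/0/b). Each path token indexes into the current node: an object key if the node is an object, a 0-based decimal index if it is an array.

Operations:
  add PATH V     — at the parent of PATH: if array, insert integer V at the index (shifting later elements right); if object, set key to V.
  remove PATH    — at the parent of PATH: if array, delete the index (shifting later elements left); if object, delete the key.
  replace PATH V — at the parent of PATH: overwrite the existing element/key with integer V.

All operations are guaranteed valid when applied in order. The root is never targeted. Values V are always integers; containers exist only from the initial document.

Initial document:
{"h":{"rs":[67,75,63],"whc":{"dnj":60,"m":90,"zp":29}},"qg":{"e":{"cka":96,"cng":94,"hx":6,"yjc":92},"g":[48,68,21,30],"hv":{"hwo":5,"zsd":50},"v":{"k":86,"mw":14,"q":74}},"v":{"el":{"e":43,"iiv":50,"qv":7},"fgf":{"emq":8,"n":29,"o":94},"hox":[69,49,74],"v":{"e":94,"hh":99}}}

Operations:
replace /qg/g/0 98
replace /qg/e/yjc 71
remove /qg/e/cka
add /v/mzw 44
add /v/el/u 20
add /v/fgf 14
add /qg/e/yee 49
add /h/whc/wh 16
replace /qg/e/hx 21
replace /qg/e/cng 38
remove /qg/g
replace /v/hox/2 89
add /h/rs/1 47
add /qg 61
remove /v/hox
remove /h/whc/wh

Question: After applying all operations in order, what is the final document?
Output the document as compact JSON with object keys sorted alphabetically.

After op 1 (replace /qg/g/0 98): {"h":{"rs":[67,75,63],"whc":{"dnj":60,"m":90,"zp":29}},"qg":{"e":{"cka":96,"cng":94,"hx":6,"yjc":92},"g":[98,68,21,30],"hv":{"hwo":5,"zsd":50},"v":{"k":86,"mw":14,"q":74}},"v":{"el":{"e":43,"iiv":50,"qv":7},"fgf":{"emq":8,"n":29,"o":94},"hox":[69,49,74],"v":{"e":94,"hh":99}}}
After op 2 (replace /qg/e/yjc 71): {"h":{"rs":[67,75,63],"whc":{"dnj":60,"m":90,"zp":29}},"qg":{"e":{"cka":96,"cng":94,"hx":6,"yjc":71},"g":[98,68,21,30],"hv":{"hwo":5,"zsd":50},"v":{"k":86,"mw":14,"q":74}},"v":{"el":{"e":43,"iiv":50,"qv":7},"fgf":{"emq":8,"n":29,"o":94},"hox":[69,49,74],"v":{"e":94,"hh":99}}}
After op 3 (remove /qg/e/cka): {"h":{"rs":[67,75,63],"whc":{"dnj":60,"m":90,"zp":29}},"qg":{"e":{"cng":94,"hx":6,"yjc":71},"g":[98,68,21,30],"hv":{"hwo":5,"zsd":50},"v":{"k":86,"mw":14,"q":74}},"v":{"el":{"e":43,"iiv":50,"qv":7},"fgf":{"emq":8,"n":29,"o":94},"hox":[69,49,74],"v":{"e":94,"hh":99}}}
After op 4 (add /v/mzw 44): {"h":{"rs":[67,75,63],"whc":{"dnj":60,"m":90,"zp":29}},"qg":{"e":{"cng":94,"hx":6,"yjc":71},"g":[98,68,21,30],"hv":{"hwo":5,"zsd":50},"v":{"k":86,"mw":14,"q":74}},"v":{"el":{"e":43,"iiv":50,"qv":7},"fgf":{"emq":8,"n":29,"o":94},"hox":[69,49,74],"mzw":44,"v":{"e":94,"hh":99}}}
After op 5 (add /v/el/u 20): {"h":{"rs":[67,75,63],"whc":{"dnj":60,"m":90,"zp":29}},"qg":{"e":{"cng":94,"hx":6,"yjc":71},"g":[98,68,21,30],"hv":{"hwo":5,"zsd":50},"v":{"k":86,"mw":14,"q":74}},"v":{"el":{"e":43,"iiv":50,"qv":7,"u":20},"fgf":{"emq":8,"n":29,"o":94},"hox":[69,49,74],"mzw":44,"v":{"e":94,"hh":99}}}
After op 6 (add /v/fgf 14): {"h":{"rs":[67,75,63],"whc":{"dnj":60,"m":90,"zp":29}},"qg":{"e":{"cng":94,"hx":6,"yjc":71},"g":[98,68,21,30],"hv":{"hwo":5,"zsd":50},"v":{"k":86,"mw":14,"q":74}},"v":{"el":{"e":43,"iiv":50,"qv":7,"u":20},"fgf":14,"hox":[69,49,74],"mzw":44,"v":{"e":94,"hh":99}}}
After op 7 (add /qg/e/yee 49): {"h":{"rs":[67,75,63],"whc":{"dnj":60,"m":90,"zp":29}},"qg":{"e":{"cng":94,"hx":6,"yee":49,"yjc":71},"g":[98,68,21,30],"hv":{"hwo":5,"zsd":50},"v":{"k":86,"mw":14,"q":74}},"v":{"el":{"e":43,"iiv":50,"qv":7,"u":20},"fgf":14,"hox":[69,49,74],"mzw":44,"v":{"e":94,"hh":99}}}
After op 8 (add /h/whc/wh 16): {"h":{"rs":[67,75,63],"whc":{"dnj":60,"m":90,"wh":16,"zp":29}},"qg":{"e":{"cng":94,"hx":6,"yee":49,"yjc":71},"g":[98,68,21,30],"hv":{"hwo":5,"zsd":50},"v":{"k":86,"mw":14,"q":74}},"v":{"el":{"e":43,"iiv":50,"qv":7,"u":20},"fgf":14,"hox":[69,49,74],"mzw":44,"v":{"e":94,"hh":99}}}
After op 9 (replace /qg/e/hx 21): {"h":{"rs":[67,75,63],"whc":{"dnj":60,"m":90,"wh":16,"zp":29}},"qg":{"e":{"cng":94,"hx":21,"yee":49,"yjc":71},"g":[98,68,21,30],"hv":{"hwo":5,"zsd":50},"v":{"k":86,"mw":14,"q":74}},"v":{"el":{"e":43,"iiv":50,"qv":7,"u":20},"fgf":14,"hox":[69,49,74],"mzw":44,"v":{"e":94,"hh":99}}}
After op 10 (replace /qg/e/cng 38): {"h":{"rs":[67,75,63],"whc":{"dnj":60,"m":90,"wh":16,"zp":29}},"qg":{"e":{"cng":38,"hx":21,"yee":49,"yjc":71},"g":[98,68,21,30],"hv":{"hwo":5,"zsd":50},"v":{"k":86,"mw":14,"q":74}},"v":{"el":{"e":43,"iiv":50,"qv":7,"u":20},"fgf":14,"hox":[69,49,74],"mzw":44,"v":{"e":94,"hh":99}}}
After op 11 (remove /qg/g): {"h":{"rs":[67,75,63],"whc":{"dnj":60,"m":90,"wh":16,"zp":29}},"qg":{"e":{"cng":38,"hx":21,"yee":49,"yjc":71},"hv":{"hwo":5,"zsd":50},"v":{"k":86,"mw":14,"q":74}},"v":{"el":{"e":43,"iiv":50,"qv":7,"u":20},"fgf":14,"hox":[69,49,74],"mzw":44,"v":{"e":94,"hh":99}}}
After op 12 (replace /v/hox/2 89): {"h":{"rs":[67,75,63],"whc":{"dnj":60,"m":90,"wh":16,"zp":29}},"qg":{"e":{"cng":38,"hx":21,"yee":49,"yjc":71},"hv":{"hwo":5,"zsd":50},"v":{"k":86,"mw":14,"q":74}},"v":{"el":{"e":43,"iiv":50,"qv":7,"u":20},"fgf":14,"hox":[69,49,89],"mzw":44,"v":{"e":94,"hh":99}}}
After op 13 (add /h/rs/1 47): {"h":{"rs":[67,47,75,63],"whc":{"dnj":60,"m":90,"wh":16,"zp":29}},"qg":{"e":{"cng":38,"hx":21,"yee":49,"yjc":71},"hv":{"hwo":5,"zsd":50},"v":{"k":86,"mw":14,"q":74}},"v":{"el":{"e":43,"iiv":50,"qv":7,"u":20},"fgf":14,"hox":[69,49,89],"mzw":44,"v":{"e":94,"hh":99}}}
After op 14 (add /qg 61): {"h":{"rs":[67,47,75,63],"whc":{"dnj":60,"m":90,"wh":16,"zp":29}},"qg":61,"v":{"el":{"e":43,"iiv":50,"qv":7,"u":20},"fgf":14,"hox":[69,49,89],"mzw":44,"v":{"e":94,"hh":99}}}
After op 15 (remove /v/hox): {"h":{"rs":[67,47,75,63],"whc":{"dnj":60,"m":90,"wh":16,"zp":29}},"qg":61,"v":{"el":{"e":43,"iiv":50,"qv":7,"u":20},"fgf":14,"mzw":44,"v":{"e":94,"hh":99}}}
After op 16 (remove /h/whc/wh): {"h":{"rs":[67,47,75,63],"whc":{"dnj":60,"m":90,"zp":29}},"qg":61,"v":{"el":{"e":43,"iiv":50,"qv":7,"u":20},"fgf":14,"mzw":44,"v":{"e":94,"hh":99}}}

Answer: {"h":{"rs":[67,47,75,63],"whc":{"dnj":60,"m":90,"zp":29}},"qg":61,"v":{"el":{"e":43,"iiv":50,"qv":7,"u":20},"fgf":14,"mzw":44,"v":{"e":94,"hh":99}}}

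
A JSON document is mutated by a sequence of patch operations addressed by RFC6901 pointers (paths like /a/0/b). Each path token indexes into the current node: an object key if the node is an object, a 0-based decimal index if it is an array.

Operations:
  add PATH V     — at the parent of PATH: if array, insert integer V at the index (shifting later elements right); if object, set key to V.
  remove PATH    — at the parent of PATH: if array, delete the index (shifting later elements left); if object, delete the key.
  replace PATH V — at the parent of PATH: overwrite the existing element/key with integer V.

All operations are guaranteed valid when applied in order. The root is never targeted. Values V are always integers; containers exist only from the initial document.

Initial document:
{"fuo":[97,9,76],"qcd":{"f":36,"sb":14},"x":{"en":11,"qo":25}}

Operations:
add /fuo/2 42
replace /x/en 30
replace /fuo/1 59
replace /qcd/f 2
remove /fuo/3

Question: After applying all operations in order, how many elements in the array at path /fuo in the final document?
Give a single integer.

After op 1 (add /fuo/2 42): {"fuo":[97,9,42,76],"qcd":{"f":36,"sb":14},"x":{"en":11,"qo":25}}
After op 2 (replace /x/en 30): {"fuo":[97,9,42,76],"qcd":{"f":36,"sb":14},"x":{"en":30,"qo":25}}
After op 3 (replace /fuo/1 59): {"fuo":[97,59,42,76],"qcd":{"f":36,"sb":14},"x":{"en":30,"qo":25}}
After op 4 (replace /qcd/f 2): {"fuo":[97,59,42,76],"qcd":{"f":2,"sb":14},"x":{"en":30,"qo":25}}
After op 5 (remove /fuo/3): {"fuo":[97,59,42],"qcd":{"f":2,"sb":14},"x":{"en":30,"qo":25}}
Size at path /fuo: 3

Answer: 3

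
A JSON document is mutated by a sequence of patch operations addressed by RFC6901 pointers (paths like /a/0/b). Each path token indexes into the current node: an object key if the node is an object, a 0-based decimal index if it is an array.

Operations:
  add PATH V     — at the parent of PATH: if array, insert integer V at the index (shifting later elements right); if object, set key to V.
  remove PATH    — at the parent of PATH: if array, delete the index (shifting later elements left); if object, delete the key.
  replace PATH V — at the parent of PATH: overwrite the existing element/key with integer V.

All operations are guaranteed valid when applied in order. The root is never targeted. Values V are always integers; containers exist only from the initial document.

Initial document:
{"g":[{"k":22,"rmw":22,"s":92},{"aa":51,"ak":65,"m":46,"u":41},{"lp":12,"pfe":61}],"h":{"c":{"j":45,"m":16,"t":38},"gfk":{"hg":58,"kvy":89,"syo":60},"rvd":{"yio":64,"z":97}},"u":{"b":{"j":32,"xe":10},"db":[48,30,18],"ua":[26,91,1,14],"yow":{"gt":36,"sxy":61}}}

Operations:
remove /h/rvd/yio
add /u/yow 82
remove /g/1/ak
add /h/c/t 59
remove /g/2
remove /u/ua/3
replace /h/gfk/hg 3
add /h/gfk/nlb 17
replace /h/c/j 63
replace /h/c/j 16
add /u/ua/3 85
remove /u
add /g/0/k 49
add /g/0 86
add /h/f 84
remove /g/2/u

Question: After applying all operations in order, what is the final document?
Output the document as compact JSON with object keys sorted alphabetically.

Answer: {"g":[86,{"k":49,"rmw":22,"s":92},{"aa":51,"m":46}],"h":{"c":{"j":16,"m":16,"t":59},"f":84,"gfk":{"hg":3,"kvy":89,"nlb":17,"syo":60},"rvd":{"z":97}}}

Derivation:
After op 1 (remove /h/rvd/yio): {"g":[{"k":22,"rmw":22,"s":92},{"aa":51,"ak":65,"m":46,"u":41},{"lp":12,"pfe":61}],"h":{"c":{"j":45,"m":16,"t":38},"gfk":{"hg":58,"kvy":89,"syo":60},"rvd":{"z":97}},"u":{"b":{"j":32,"xe":10},"db":[48,30,18],"ua":[26,91,1,14],"yow":{"gt":36,"sxy":61}}}
After op 2 (add /u/yow 82): {"g":[{"k":22,"rmw":22,"s":92},{"aa":51,"ak":65,"m":46,"u":41},{"lp":12,"pfe":61}],"h":{"c":{"j":45,"m":16,"t":38},"gfk":{"hg":58,"kvy":89,"syo":60},"rvd":{"z":97}},"u":{"b":{"j":32,"xe":10},"db":[48,30,18],"ua":[26,91,1,14],"yow":82}}
After op 3 (remove /g/1/ak): {"g":[{"k":22,"rmw":22,"s":92},{"aa":51,"m":46,"u":41},{"lp":12,"pfe":61}],"h":{"c":{"j":45,"m":16,"t":38},"gfk":{"hg":58,"kvy":89,"syo":60},"rvd":{"z":97}},"u":{"b":{"j":32,"xe":10},"db":[48,30,18],"ua":[26,91,1,14],"yow":82}}
After op 4 (add /h/c/t 59): {"g":[{"k":22,"rmw":22,"s":92},{"aa":51,"m":46,"u":41},{"lp":12,"pfe":61}],"h":{"c":{"j":45,"m":16,"t":59},"gfk":{"hg":58,"kvy":89,"syo":60},"rvd":{"z":97}},"u":{"b":{"j":32,"xe":10},"db":[48,30,18],"ua":[26,91,1,14],"yow":82}}
After op 5 (remove /g/2): {"g":[{"k":22,"rmw":22,"s":92},{"aa":51,"m":46,"u":41}],"h":{"c":{"j":45,"m":16,"t":59},"gfk":{"hg":58,"kvy":89,"syo":60},"rvd":{"z":97}},"u":{"b":{"j":32,"xe":10},"db":[48,30,18],"ua":[26,91,1,14],"yow":82}}
After op 6 (remove /u/ua/3): {"g":[{"k":22,"rmw":22,"s":92},{"aa":51,"m":46,"u":41}],"h":{"c":{"j":45,"m":16,"t":59},"gfk":{"hg":58,"kvy":89,"syo":60},"rvd":{"z":97}},"u":{"b":{"j":32,"xe":10},"db":[48,30,18],"ua":[26,91,1],"yow":82}}
After op 7 (replace /h/gfk/hg 3): {"g":[{"k":22,"rmw":22,"s":92},{"aa":51,"m":46,"u":41}],"h":{"c":{"j":45,"m":16,"t":59},"gfk":{"hg":3,"kvy":89,"syo":60},"rvd":{"z":97}},"u":{"b":{"j":32,"xe":10},"db":[48,30,18],"ua":[26,91,1],"yow":82}}
After op 8 (add /h/gfk/nlb 17): {"g":[{"k":22,"rmw":22,"s":92},{"aa":51,"m":46,"u":41}],"h":{"c":{"j":45,"m":16,"t":59},"gfk":{"hg":3,"kvy":89,"nlb":17,"syo":60},"rvd":{"z":97}},"u":{"b":{"j":32,"xe":10},"db":[48,30,18],"ua":[26,91,1],"yow":82}}
After op 9 (replace /h/c/j 63): {"g":[{"k":22,"rmw":22,"s":92},{"aa":51,"m":46,"u":41}],"h":{"c":{"j":63,"m":16,"t":59},"gfk":{"hg":3,"kvy":89,"nlb":17,"syo":60},"rvd":{"z":97}},"u":{"b":{"j":32,"xe":10},"db":[48,30,18],"ua":[26,91,1],"yow":82}}
After op 10 (replace /h/c/j 16): {"g":[{"k":22,"rmw":22,"s":92},{"aa":51,"m":46,"u":41}],"h":{"c":{"j":16,"m":16,"t":59},"gfk":{"hg":3,"kvy":89,"nlb":17,"syo":60},"rvd":{"z":97}},"u":{"b":{"j":32,"xe":10},"db":[48,30,18],"ua":[26,91,1],"yow":82}}
After op 11 (add /u/ua/3 85): {"g":[{"k":22,"rmw":22,"s":92},{"aa":51,"m":46,"u":41}],"h":{"c":{"j":16,"m":16,"t":59},"gfk":{"hg":3,"kvy":89,"nlb":17,"syo":60},"rvd":{"z":97}},"u":{"b":{"j":32,"xe":10},"db":[48,30,18],"ua":[26,91,1,85],"yow":82}}
After op 12 (remove /u): {"g":[{"k":22,"rmw":22,"s":92},{"aa":51,"m":46,"u":41}],"h":{"c":{"j":16,"m":16,"t":59},"gfk":{"hg":3,"kvy":89,"nlb":17,"syo":60},"rvd":{"z":97}}}
After op 13 (add /g/0/k 49): {"g":[{"k":49,"rmw":22,"s":92},{"aa":51,"m":46,"u":41}],"h":{"c":{"j":16,"m":16,"t":59},"gfk":{"hg":3,"kvy":89,"nlb":17,"syo":60},"rvd":{"z":97}}}
After op 14 (add /g/0 86): {"g":[86,{"k":49,"rmw":22,"s":92},{"aa":51,"m":46,"u":41}],"h":{"c":{"j":16,"m":16,"t":59},"gfk":{"hg":3,"kvy":89,"nlb":17,"syo":60},"rvd":{"z":97}}}
After op 15 (add /h/f 84): {"g":[86,{"k":49,"rmw":22,"s":92},{"aa":51,"m":46,"u":41}],"h":{"c":{"j":16,"m":16,"t":59},"f":84,"gfk":{"hg":3,"kvy":89,"nlb":17,"syo":60},"rvd":{"z":97}}}
After op 16 (remove /g/2/u): {"g":[86,{"k":49,"rmw":22,"s":92},{"aa":51,"m":46}],"h":{"c":{"j":16,"m":16,"t":59},"f":84,"gfk":{"hg":3,"kvy":89,"nlb":17,"syo":60},"rvd":{"z":97}}}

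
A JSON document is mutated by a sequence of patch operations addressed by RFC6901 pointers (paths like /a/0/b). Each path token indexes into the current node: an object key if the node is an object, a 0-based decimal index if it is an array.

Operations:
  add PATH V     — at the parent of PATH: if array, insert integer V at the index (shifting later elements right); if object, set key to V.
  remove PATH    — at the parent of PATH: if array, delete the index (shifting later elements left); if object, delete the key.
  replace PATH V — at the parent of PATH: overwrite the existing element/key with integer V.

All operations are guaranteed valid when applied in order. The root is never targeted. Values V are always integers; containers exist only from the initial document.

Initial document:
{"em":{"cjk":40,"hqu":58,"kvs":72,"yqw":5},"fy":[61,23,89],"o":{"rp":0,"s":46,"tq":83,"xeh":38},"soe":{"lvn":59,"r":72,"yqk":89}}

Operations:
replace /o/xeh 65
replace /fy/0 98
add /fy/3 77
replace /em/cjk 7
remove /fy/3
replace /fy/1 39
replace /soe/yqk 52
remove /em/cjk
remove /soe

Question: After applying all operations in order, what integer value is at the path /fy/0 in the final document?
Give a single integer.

After op 1 (replace /o/xeh 65): {"em":{"cjk":40,"hqu":58,"kvs":72,"yqw":5},"fy":[61,23,89],"o":{"rp":0,"s":46,"tq":83,"xeh":65},"soe":{"lvn":59,"r":72,"yqk":89}}
After op 2 (replace /fy/0 98): {"em":{"cjk":40,"hqu":58,"kvs":72,"yqw":5},"fy":[98,23,89],"o":{"rp":0,"s":46,"tq":83,"xeh":65},"soe":{"lvn":59,"r":72,"yqk":89}}
After op 3 (add /fy/3 77): {"em":{"cjk":40,"hqu":58,"kvs":72,"yqw":5},"fy":[98,23,89,77],"o":{"rp":0,"s":46,"tq":83,"xeh":65},"soe":{"lvn":59,"r":72,"yqk":89}}
After op 4 (replace /em/cjk 7): {"em":{"cjk":7,"hqu":58,"kvs":72,"yqw":5},"fy":[98,23,89,77],"o":{"rp":0,"s":46,"tq":83,"xeh":65},"soe":{"lvn":59,"r":72,"yqk":89}}
After op 5 (remove /fy/3): {"em":{"cjk":7,"hqu":58,"kvs":72,"yqw":5},"fy":[98,23,89],"o":{"rp":0,"s":46,"tq":83,"xeh":65},"soe":{"lvn":59,"r":72,"yqk":89}}
After op 6 (replace /fy/1 39): {"em":{"cjk":7,"hqu":58,"kvs":72,"yqw":5},"fy":[98,39,89],"o":{"rp":0,"s":46,"tq":83,"xeh":65},"soe":{"lvn":59,"r":72,"yqk":89}}
After op 7 (replace /soe/yqk 52): {"em":{"cjk":7,"hqu":58,"kvs":72,"yqw":5},"fy":[98,39,89],"o":{"rp":0,"s":46,"tq":83,"xeh":65},"soe":{"lvn":59,"r":72,"yqk":52}}
After op 8 (remove /em/cjk): {"em":{"hqu":58,"kvs":72,"yqw":5},"fy":[98,39,89],"o":{"rp":0,"s":46,"tq":83,"xeh":65},"soe":{"lvn":59,"r":72,"yqk":52}}
After op 9 (remove /soe): {"em":{"hqu":58,"kvs":72,"yqw":5},"fy":[98,39,89],"o":{"rp":0,"s":46,"tq":83,"xeh":65}}
Value at /fy/0: 98

Answer: 98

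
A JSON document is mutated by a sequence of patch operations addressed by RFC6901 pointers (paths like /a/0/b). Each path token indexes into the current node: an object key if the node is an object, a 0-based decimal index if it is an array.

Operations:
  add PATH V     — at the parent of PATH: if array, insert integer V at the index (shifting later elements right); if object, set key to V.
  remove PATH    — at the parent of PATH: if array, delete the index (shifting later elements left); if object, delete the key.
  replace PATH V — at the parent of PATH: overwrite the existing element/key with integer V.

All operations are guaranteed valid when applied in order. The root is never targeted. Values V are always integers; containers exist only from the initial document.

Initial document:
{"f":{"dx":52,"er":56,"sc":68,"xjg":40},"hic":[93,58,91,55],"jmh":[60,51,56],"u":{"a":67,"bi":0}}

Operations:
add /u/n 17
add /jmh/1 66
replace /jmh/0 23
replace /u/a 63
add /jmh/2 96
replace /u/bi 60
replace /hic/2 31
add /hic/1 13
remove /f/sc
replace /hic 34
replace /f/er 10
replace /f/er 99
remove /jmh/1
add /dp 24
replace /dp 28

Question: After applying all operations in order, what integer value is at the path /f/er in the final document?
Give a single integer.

Answer: 99

Derivation:
After op 1 (add /u/n 17): {"f":{"dx":52,"er":56,"sc":68,"xjg":40},"hic":[93,58,91,55],"jmh":[60,51,56],"u":{"a":67,"bi":0,"n":17}}
After op 2 (add /jmh/1 66): {"f":{"dx":52,"er":56,"sc":68,"xjg":40},"hic":[93,58,91,55],"jmh":[60,66,51,56],"u":{"a":67,"bi":0,"n":17}}
After op 3 (replace /jmh/0 23): {"f":{"dx":52,"er":56,"sc":68,"xjg":40},"hic":[93,58,91,55],"jmh":[23,66,51,56],"u":{"a":67,"bi":0,"n":17}}
After op 4 (replace /u/a 63): {"f":{"dx":52,"er":56,"sc":68,"xjg":40},"hic":[93,58,91,55],"jmh":[23,66,51,56],"u":{"a":63,"bi":0,"n":17}}
After op 5 (add /jmh/2 96): {"f":{"dx":52,"er":56,"sc":68,"xjg":40},"hic":[93,58,91,55],"jmh":[23,66,96,51,56],"u":{"a":63,"bi":0,"n":17}}
After op 6 (replace /u/bi 60): {"f":{"dx":52,"er":56,"sc":68,"xjg":40},"hic":[93,58,91,55],"jmh":[23,66,96,51,56],"u":{"a":63,"bi":60,"n":17}}
After op 7 (replace /hic/2 31): {"f":{"dx":52,"er":56,"sc":68,"xjg":40},"hic":[93,58,31,55],"jmh":[23,66,96,51,56],"u":{"a":63,"bi":60,"n":17}}
After op 8 (add /hic/1 13): {"f":{"dx":52,"er":56,"sc":68,"xjg":40},"hic":[93,13,58,31,55],"jmh":[23,66,96,51,56],"u":{"a":63,"bi":60,"n":17}}
After op 9 (remove /f/sc): {"f":{"dx":52,"er":56,"xjg":40},"hic":[93,13,58,31,55],"jmh":[23,66,96,51,56],"u":{"a":63,"bi":60,"n":17}}
After op 10 (replace /hic 34): {"f":{"dx":52,"er":56,"xjg":40},"hic":34,"jmh":[23,66,96,51,56],"u":{"a":63,"bi":60,"n":17}}
After op 11 (replace /f/er 10): {"f":{"dx":52,"er":10,"xjg":40},"hic":34,"jmh":[23,66,96,51,56],"u":{"a":63,"bi":60,"n":17}}
After op 12 (replace /f/er 99): {"f":{"dx":52,"er":99,"xjg":40},"hic":34,"jmh":[23,66,96,51,56],"u":{"a":63,"bi":60,"n":17}}
After op 13 (remove /jmh/1): {"f":{"dx":52,"er":99,"xjg":40},"hic":34,"jmh":[23,96,51,56],"u":{"a":63,"bi":60,"n":17}}
After op 14 (add /dp 24): {"dp":24,"f":{"dx":52,"er":99,"xjg":40},"hic":34,"jmh":[23,96,51,56],"u":{"a":63,"bi":60,"n":17}}
After op 15 (replace /dp 28): {"dp":28,"f":{"dx":52,"er":99,"xjg":40},"hic":34,"jmh":[23,96,51,56],"u":{"a":63,"bi":60,"n":17}}
Value at /f/er: 99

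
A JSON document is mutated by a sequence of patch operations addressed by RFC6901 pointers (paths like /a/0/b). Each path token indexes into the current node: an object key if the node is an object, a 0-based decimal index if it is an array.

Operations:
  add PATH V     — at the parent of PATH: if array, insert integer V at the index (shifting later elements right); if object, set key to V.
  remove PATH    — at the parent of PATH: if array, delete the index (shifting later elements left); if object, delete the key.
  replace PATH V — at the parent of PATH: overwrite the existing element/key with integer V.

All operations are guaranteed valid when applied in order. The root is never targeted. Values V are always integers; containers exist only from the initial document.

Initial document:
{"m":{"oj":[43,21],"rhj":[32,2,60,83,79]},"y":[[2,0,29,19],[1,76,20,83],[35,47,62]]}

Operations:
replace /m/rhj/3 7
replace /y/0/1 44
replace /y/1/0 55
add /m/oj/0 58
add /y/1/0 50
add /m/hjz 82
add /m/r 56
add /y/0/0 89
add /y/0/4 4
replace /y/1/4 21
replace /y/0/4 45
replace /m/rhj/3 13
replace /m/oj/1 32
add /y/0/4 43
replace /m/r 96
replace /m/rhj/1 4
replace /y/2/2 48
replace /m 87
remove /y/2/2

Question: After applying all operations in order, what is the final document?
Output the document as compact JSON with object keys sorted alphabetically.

After op 1 (replace /m/rhj/3 7): {"m":{"oj":[43,21],"rhj":[32,2,60,7,79]},"y":[[2,0,29,19],[1,76,20,83],[35,47,62]]}
After op 2 (replace /y/0/1 44): {"m":{"oj":[43,21],"rhj":[32,2,60,7,79]},"y":[[2,44,29,19],[1,76,20,83],[35,47,62]]}
After op 3 (replace /y/1/0 55): {"m":{"oj":[43,21],"rhj":[32,2,60,7,79]},"y":[[2,44,29,19],[55,76,20,83],[35,47,62]]}
After op 4 (add /m/oj/0 58): {"m":{"oj":[58,43,21],"rhj":[32,2,60,7,79]},"y":[[2,44,29,19],[55,76,20,83],[35,47,62]]}
After op 5 (add /y/1/0 50): {"m":{"oj":[58,43,21],"rhj":[32,2,60,7,79]},"y":[[2,44,29,19],[50,55,76,20,83],[35,47,62]]}
After op 6 (add /m/hjz 82): {"m":{"hjz":82,"oj":[58,43,21],"rhj":[32,2,60,7,79]},"y":[[2,44,29,19],[50,55,76,20,83],[35,47,62]]}
After op 7 (add /m/r 56): {"m":{"hjz":82,"oj":[58,43,21],"r":56,"rhj":[32,2,60,7,79]},"y":[[2,44,29,19],[50,55,76,20,83],[35,47,62]]}
After op 8 (add /y/0/0 89): {"m":{"hjz":82,"oj":[58,43,21],"r":56,"rhj":[32,2,60,7,79]},"y":[[89,2,44,29,19],[50,55,76,20,83],[35,47,62]]}
After op 9 (add /y/0/4 4): {"m":{"hjz":82,"oj":[58,43,21],"r":56,"rhj":[32,2,60,7,79]},"y":[[89,2,44,29,4,19],[50,55,76,20,83],[35,47,62]]}
After op 10 (replace /y/1/4 21): {"m":{"hjz":82,"oj":[58,43,21],"r":56,"rhj":[32,2,60,7,79]},"y":[[89,2,44,29,4,19],[50,55,76,20,21],[35,47,62]]}
After op 11 (replace /y/0/4 45): {"m":{"hjz":82,"oj":[58,43,21],"r":56,"rhj":[32,2,60,7,79]},"y":[[89,2,44,29,45,19],[50,55,76,20,21],[35,47,62]]}
After op 12 (replace /m/rhj/3 13): {"m":{"hjz":82,"oj":[58,43,21],"r":56,"rhj":[32,2,60,13,79]},"y":[[89,2,44,29,45,19],[50,55,76,20,21],[35,47,62]]}
After op 13 (replace /m/oj/1 32): {"m":{"hjz":82,"oj":[58,32,21],"r":56,"rhj":[32,2,60,13,79]},"y":[[89,2,44,29,45,19],[50,55,76,20,21],[35,47,62]]}
After op 14 (add /y/0/4 43): {"m":{"hjz":82,"oj":[58,32,21],"r":56,"rhj":[32,2,60,13,79]},"y":[[89,2,44,29,43,45,19],[50,55,76,20,21],[35,47,62]]}
After op 15 (replace /m/r 96): {"m":{"hjz":82,"oj":[58,32,21],"r":96,"rhj":[32,2,60,13,79]},"y":[[89,2,44,29,43,45,19],[50,55,76,20,21],[35,47,62]]}
After op 16 (replace /m/rhj/1 4): {"m":{"hjz":82,"oj":[58,32,21],"r":96,"rhj":[32,4,60,13,79]},"y":[[89,2,44,29,43,45,19],[50,55,76,20,21],[35,47,62]]}
After op 17 (replace /y/2/2 48): {"m":{"hjz":82,"oj":[58,32,21],"r":96,"rhj":[32,4,60,13,79]},"y":[[89,2,44,29,43,45,19],[50,55,76,20,21],[35,47,48]]}
After op 18 (replace /m 87): {"m":87,"y":[[89,2,44,29,43,45,19],[50,55,76,20,21],[35,47,48]]}
After op 19 (remove /y/2/2): {"m":87,"y":[[89,2,44,29,43,45,19],[50,55,76,20,21],[35,47]]}

Answer: {"m":87,"y":[[89,2,44,29,43,45,19],[50,55,76,20,21],[35,47]]}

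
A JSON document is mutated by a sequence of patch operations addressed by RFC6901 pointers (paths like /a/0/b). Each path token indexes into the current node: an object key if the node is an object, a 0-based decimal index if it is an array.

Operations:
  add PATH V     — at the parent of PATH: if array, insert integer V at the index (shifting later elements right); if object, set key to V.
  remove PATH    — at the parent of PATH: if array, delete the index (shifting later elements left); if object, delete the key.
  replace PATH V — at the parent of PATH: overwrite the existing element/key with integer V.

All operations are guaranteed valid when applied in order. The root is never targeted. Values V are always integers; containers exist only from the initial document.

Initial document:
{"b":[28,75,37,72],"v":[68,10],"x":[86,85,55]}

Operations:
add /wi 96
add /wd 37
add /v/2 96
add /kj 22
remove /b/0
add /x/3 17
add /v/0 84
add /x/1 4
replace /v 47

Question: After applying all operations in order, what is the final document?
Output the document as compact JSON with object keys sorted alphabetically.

Answer: {"b":[75,37,72],"kj":22,"v":47,"wd":37,"wi":96,"x":[86,4,85,55,17]}

Derivation:
After op 1 (add /wi 96): {"b":[28,75,37,72],"v":[68,10],"wi":96,"x":[86,85,55]}
After op 2 (add /wd 37): {"b":[28,75,37,72],"v":[68,10],"wd":37,"wi":96,"x":[86,85,55]}
After op 3 (add /v/2 96): {"b":[28,75,37,72],"v":[68,10,96],"wd":37,"wi":96,"x":[86,85,55]}
After op 4 (add /kj 22): {"b":[28,75,37,72],"kj":22,"v":[68,10,96],"wd":37,"wi":96,"x":[86,85,55]}
After op 5 (remove /b/0): {"b":[75,37,72],"kj":22,"v":[68,10,96],"wd":37,"wi":96,"x":[86,85,55]}
After op 6 (add /x/3 17): {"b":[75,37,72],"kj":22,"v":[68,10,96],"wd":37,"wi":96,"x":[86,85,55,17]}
After op 7 (add /v/0 84): {"b":[75,37,72],"kj":22,"v":[84,68,10,96],"wd":37,"wi":96,"x":[86,85,55,17]}
After op 8 (add /x/1 4): {"b":[75,37,72],"kj":22,"v":[84,68,10,96],"wd":37,"wi":96,"x":[86,4,85,55,17]}
After op 9 (replace /v 47): {"b":[75,37,72],"kj":22,"v":47,"wd":37,"wi":96,"x":[86,4,85,55,17]}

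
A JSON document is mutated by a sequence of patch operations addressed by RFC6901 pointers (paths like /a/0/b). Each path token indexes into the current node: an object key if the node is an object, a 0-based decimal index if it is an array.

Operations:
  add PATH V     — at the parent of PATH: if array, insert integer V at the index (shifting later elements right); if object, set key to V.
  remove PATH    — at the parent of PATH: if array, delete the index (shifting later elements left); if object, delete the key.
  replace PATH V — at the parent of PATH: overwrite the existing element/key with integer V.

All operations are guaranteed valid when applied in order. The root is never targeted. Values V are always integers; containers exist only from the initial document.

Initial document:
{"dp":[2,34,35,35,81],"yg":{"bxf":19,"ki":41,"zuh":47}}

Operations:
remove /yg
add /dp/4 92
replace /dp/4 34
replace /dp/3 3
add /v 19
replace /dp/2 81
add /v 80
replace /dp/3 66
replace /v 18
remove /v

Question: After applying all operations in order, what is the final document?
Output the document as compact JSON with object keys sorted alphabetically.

After op 1 (remove /yg): {"dp":[2,34,35,35,81]}
After op 2 (add /dp/4 92): {"dp":[2,34,35,35,92,81]}
After op 3 (replace /dp/4 34): {"dp":[2,34,35,35,34,81]}
After op 4 (replace /dp/3 3): {"dp":[2,34,35,3,34,81]}
After op 5 (add /v 19): {"dp":[2,34,35,3,34,81],"v":19}
After op 6 (replace /dp/2 81): {"dp":[2,34,81,3,34,81],"v":19}
After op 7 (add /v 80): {"dp":[2,34,81,3,34,81],"v":80}
After op 8 (replace /dp/3 66): {"dp":[2,34,81,66,34,81],"v":80}
After op 9 (replace /v 18): {"dp":[2,34,81,66,34,81],"v":18}
After op 10 (remove /v): {"dp":[2,34,81,66,34,81]}

Answer: {"dp":[2,34,81,66,34,81]}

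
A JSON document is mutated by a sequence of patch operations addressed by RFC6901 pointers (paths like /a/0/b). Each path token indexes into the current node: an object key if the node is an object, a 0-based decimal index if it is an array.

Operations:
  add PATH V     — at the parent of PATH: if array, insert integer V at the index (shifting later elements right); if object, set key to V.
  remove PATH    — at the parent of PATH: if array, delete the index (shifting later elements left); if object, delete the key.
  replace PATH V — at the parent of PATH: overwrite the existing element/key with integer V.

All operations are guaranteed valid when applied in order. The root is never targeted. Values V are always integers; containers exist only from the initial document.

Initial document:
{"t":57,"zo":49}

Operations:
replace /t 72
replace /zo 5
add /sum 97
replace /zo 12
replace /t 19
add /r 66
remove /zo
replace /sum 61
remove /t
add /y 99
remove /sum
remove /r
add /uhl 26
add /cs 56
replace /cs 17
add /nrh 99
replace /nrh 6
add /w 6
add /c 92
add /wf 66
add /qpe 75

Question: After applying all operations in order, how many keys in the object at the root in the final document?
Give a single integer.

Answer: 8

Derivation:
After op 1 (replace /t 72): {"t":72,"zo":49}
After op 2 (replace /zo 5): {"t":72,"zo":5}
After op 3 (add /sum 97): {"sum":97,"t":72,"zo":5}
After op 4 (replace /zo 12): {"sum":97,"t":72,"zo":12}
After op 5 (replace /t 19): {"sum":97,"t":19,"zo":12}
After op 6 (add /r 66): {"r":66,"sum":97,"t":19,"zo":12}
After op 7 (remove /zo): {"r":66,"sum":97,"t":19}
After op 8 (replace /sum 61): {"r":66,"sum":61,"t":19}
After op 9 (remove /t): {"r":66,"sum":61}
After op 10 (add /y 99): {"r":66,"sum":61,"y":99}
After op 11 (remove /sum): {"r":66,"y":99}
After op 12 (remove /r): {"y":99}
After op 13 (add /uhl 26): {"uhl":26,"y":99}
After op 14 (add /cs 56): {"cs":56,"uhl":26,"y":99}
After op 15 (replace /cs 17): {"cs":17,"uhl":26,"y":99}
After op 16 (add /nrh 99): {"cs":17,"nrh":99,"uhl":26,"y":99}
After op 17 (replace /nrh 6): {"cs":17,"nrh":6,"uhl":26,"y":99}
After op 18 (add /w 6): {"cs":17,"nrh":6,"uhl":26,"w":6,"y":99}
After op 19 (add /c 92): {"c":92,"cs":17,"nrh":6,"uhl":26,"w":6,"y":99}
After op 20 (add /wf 66): {"c":92,"cs":17,"nrh":6,"uhl":26,"w":6,"wf":66,"y":99}
After op 21 (add /qpe 75): {"c":92,"cs":17,"nrh":6,"qpe":75,"uhl":26,"w":6,"wf":66,"y":99}
Size at the root: 8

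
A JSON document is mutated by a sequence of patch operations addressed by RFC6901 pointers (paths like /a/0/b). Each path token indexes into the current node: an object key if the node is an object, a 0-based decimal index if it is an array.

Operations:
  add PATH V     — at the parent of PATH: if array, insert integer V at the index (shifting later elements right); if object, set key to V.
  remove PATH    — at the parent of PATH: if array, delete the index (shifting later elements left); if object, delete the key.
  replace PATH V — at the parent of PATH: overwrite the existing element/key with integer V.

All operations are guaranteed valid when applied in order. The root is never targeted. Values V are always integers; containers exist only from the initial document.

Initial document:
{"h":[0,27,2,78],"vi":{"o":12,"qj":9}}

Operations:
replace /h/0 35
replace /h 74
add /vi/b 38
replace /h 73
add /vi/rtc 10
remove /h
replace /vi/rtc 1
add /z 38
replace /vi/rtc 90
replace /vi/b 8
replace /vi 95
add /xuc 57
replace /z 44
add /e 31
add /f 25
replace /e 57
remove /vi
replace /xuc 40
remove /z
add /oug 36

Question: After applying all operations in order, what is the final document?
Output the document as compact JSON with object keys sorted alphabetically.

After op 1 (replace /h/0 35): {"h":[35,27,2,78],"vi":{"o":12,"qj":9}}
After op 2 (replace /h 74): {"h":74,"vi":{"o":12,"qj":9}}
After op 3 (add /vi/b 38): {"h":74,"vi":{"b":38,"o":12,"qj":9}}
After op 4 (replace /h 73): {"h":73,"vi":{"b":38,"o":12,"qj":9}}
After op 5 (add /vi/rtc 10): {"h":73,"vi":{"b":38,"o":12,"qj":9,"rtc":10}}
After op 6 (remove /h): {"vi":{"b":38,"o":12,"qj":9,"rtc":10}}
After op 7 (replace /vi/rtc 1): {"vi":{"b":38,"o":12,"qj":9,"rtc":1}}
After op 8 (add /z 38): {"vi":{"b":38,"o":12,"qj":9,"rtc":1},"z":38}
After op 9 (replace /vi/rtc 90): {"vi":{"b":38,"o":12,"qj":9,"rtc":90},"z":38}
After op 10 (replace /vi/b 8): {"vi":{"b":8,"o":12,"qj":9,"rtc":90},"z":38}
After op 11 (replace /vi 95): {"vi":95,"z":38}
After op 12 (add /xuc 57): {"vi":95,"xuc":57,"z":38}
After op 13 (replace /z 44): {"vi":95,"xuc":57,"z":44}
After op 14 (add /e 31): {"e":31,"vi":95,"xuc":57,"z":44}
After op 15 (add /f 25): {"e":31,"f":25,"vi":95,"xuc":57,"z":44}
After op 16 (replace /e 57): {"e":57,"f":25,"vi":95,"xuc":57,"z":44}
After op 17 (remove /vi): {"e":57,"f":25,"xuc":57,"z":44}
After op 18 (replace /xuc 40): {"e":57,"f":25,"xuc":40,"z":44}
After op 19 (remove /z): {"e":57,"f":25,"xuc":40}
After op 20 (add /oug 36): {"e":57,"f":25,"oug":36,"xuc":40}

Answer: {"e":57,"f":25,"oug":36,"xuc":40}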